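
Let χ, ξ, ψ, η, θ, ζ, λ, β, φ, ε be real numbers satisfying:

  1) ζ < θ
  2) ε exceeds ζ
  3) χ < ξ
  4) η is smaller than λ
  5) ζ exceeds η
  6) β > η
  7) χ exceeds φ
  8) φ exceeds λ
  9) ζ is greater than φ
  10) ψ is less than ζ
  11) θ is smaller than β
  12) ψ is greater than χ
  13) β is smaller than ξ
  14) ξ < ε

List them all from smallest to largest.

η < λ < φ < χ < ψ < ζ < θ < β < ξ < ε

Each adjacent pair is fixed by a given relation: η < λ; λ < φ; φ < χ; χ < ψ; ψ < ζ; ζ < θ; θ < β; β < ξ; ξ < ε. Chaining them end to end gives the full order.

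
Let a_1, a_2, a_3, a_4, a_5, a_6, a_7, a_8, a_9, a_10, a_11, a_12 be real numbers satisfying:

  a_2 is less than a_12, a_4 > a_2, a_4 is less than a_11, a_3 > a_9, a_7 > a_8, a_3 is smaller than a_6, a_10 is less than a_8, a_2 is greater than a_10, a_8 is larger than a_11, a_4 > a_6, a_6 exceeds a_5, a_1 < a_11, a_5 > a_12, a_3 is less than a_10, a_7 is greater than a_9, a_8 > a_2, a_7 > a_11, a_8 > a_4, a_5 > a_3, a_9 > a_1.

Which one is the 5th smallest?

The consecutive relations fix a unique order: a_1 < a_9 < a_3 < a_10 < a_2 < a_12 < a_5 < a_6 < a_4 < a_11 < a_8 < a_7.
The 5th smallest is a_2.

a_2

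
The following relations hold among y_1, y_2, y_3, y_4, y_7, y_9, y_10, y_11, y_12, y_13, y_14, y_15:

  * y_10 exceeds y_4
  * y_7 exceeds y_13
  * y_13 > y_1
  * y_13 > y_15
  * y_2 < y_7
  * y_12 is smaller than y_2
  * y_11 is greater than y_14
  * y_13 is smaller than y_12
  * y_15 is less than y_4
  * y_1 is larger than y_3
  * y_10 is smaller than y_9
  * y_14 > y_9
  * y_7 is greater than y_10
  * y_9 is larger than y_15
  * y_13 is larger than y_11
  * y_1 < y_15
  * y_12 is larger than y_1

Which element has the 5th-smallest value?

y_10

The consecutive relations fix a unique order: y_3 < y_1 < y_15 < y_4 < y_10 < y_9 < y_14 < y_11 < y_13 < y_12 < y_2 < y_7.
The 5th smallest is y_10.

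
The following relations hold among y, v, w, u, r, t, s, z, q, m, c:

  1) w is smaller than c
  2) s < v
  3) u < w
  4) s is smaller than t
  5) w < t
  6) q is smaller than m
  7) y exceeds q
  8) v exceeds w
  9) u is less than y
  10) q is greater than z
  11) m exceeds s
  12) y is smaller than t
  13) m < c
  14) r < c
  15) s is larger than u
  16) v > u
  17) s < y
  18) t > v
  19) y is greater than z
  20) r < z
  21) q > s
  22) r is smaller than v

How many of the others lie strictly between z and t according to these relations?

2

Chaining upward from z reaches: q, m, y, c.
Chaining downward from t reaches: u, r, s, q, w, y, v.
Strictly between z and t are those in both lists: q, y — 2 elements.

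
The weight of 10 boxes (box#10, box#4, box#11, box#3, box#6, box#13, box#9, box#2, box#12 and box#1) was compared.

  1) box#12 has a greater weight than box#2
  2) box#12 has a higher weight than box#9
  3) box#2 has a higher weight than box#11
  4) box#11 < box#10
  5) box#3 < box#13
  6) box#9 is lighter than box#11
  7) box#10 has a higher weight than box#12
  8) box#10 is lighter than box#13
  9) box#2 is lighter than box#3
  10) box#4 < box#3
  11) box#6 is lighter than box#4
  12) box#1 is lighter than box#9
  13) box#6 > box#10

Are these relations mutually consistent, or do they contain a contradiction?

The single ordering box#1 < box#9 < box#11 < box#2 < box#12 < box#10 < box#6 < box#4 < box#3 < box#13 satisfies every listed relation, so no contradiction arises.

consistent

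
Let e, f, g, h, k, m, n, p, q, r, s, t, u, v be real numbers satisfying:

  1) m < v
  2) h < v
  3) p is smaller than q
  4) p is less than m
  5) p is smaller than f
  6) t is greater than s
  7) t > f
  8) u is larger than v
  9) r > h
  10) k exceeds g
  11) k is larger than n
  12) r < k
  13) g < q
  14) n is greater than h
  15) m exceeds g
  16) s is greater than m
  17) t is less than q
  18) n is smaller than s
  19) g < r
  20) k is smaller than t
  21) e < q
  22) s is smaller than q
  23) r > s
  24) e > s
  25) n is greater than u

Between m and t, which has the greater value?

t

Chaining the given relations: m < v < u < n < s < r < k < t.
So m < t; t is the larger of the two.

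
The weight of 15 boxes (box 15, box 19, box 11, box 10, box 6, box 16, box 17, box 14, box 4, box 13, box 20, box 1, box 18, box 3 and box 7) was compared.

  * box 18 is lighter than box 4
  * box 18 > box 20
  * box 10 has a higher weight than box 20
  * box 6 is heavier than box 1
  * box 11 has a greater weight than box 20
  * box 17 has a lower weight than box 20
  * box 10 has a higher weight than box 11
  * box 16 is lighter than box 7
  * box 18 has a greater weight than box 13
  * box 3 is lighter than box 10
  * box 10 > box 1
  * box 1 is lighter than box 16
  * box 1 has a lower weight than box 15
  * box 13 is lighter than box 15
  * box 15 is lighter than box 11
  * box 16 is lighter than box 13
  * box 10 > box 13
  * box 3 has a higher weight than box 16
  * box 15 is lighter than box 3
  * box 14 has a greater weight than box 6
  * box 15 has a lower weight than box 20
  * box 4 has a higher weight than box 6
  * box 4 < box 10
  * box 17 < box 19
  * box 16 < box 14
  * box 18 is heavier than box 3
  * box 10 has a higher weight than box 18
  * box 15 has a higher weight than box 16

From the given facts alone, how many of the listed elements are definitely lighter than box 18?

7

The elements the relations force below box 18 are box 1, box 16, box 13, box 17, box 15, box 3, box 20 — no chain reaches any other.
That is 7.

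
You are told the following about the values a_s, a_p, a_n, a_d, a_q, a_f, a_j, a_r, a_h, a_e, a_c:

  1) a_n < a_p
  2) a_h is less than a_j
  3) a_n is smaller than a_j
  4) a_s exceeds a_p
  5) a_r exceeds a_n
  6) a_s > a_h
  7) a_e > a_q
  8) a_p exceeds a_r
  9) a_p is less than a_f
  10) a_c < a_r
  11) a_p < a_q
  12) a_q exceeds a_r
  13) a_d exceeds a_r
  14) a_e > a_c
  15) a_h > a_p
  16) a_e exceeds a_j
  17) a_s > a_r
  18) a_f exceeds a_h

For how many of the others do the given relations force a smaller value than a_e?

7

Directly below a_e: a_c, a_q, a_j.
One step further: a_n, a_r, a_p, a_h (7 so far).
No other element is forced below a_e by the given relations, so the count is 7.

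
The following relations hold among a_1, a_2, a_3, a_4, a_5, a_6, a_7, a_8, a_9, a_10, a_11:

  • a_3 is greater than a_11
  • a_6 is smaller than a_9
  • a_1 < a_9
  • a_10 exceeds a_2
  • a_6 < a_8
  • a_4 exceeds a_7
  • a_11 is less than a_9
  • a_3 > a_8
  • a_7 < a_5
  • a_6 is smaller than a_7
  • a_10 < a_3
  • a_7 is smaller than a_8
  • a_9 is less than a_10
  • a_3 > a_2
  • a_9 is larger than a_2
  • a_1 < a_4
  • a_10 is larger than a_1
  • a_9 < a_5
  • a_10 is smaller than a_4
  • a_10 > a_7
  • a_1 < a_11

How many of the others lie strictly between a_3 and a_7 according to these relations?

2

Chaining upward from a_7 reaches: a_5, a_10, a_4, a_8.
Chaining downward from a_3 reaches: a_1, a_11, a_6, a_2, a_9, a_10, a_8.
Strictly between a_7 and a_3 are those in both lists: a_10, a_8 — 2 elements.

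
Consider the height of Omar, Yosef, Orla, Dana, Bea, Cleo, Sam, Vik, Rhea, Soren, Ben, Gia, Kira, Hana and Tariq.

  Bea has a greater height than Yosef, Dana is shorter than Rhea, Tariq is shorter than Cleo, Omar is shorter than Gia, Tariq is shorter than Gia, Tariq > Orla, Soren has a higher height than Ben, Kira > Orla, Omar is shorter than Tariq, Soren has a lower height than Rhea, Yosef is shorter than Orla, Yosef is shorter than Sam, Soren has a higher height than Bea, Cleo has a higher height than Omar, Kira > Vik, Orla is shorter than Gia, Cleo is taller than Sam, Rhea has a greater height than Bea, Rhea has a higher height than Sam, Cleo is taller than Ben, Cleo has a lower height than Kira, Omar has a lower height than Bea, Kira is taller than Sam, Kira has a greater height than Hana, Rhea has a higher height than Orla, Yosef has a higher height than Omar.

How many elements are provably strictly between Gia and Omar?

The relations place Omar below Gia. An element lies strictly between them when it is forced above Omar and also forced below Gia.
Above Omar: {Yosef, Orla, Tariq, Sam, Bea, Soren, Rhea, Cleo, Kira}. Below Gia: {Yosef, Orla, Tariq}.
Intersection: {Yosef, Orla, Tariq} — 3.

3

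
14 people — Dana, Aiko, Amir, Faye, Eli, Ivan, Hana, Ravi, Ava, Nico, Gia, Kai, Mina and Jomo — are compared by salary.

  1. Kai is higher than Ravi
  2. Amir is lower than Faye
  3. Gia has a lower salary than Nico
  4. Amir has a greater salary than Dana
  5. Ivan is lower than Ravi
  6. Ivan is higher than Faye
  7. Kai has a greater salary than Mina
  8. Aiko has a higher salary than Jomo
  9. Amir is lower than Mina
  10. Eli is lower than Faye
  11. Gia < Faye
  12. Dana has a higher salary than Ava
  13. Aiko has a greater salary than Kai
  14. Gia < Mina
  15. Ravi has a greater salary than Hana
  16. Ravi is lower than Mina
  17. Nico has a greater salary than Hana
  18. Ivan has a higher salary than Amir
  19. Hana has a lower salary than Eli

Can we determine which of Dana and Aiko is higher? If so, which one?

The relevant relations are Dana < Amir; Amir < Faye; Faye < Ivan; Ivan < Ravi; Ravi < Mina; Mina < Kai; Kai < Aiko.
Together: Dana < Amir < Faye < Ivan < Ravi < Mina < Kai < Aiko.
So Aiko is higher.

Aiko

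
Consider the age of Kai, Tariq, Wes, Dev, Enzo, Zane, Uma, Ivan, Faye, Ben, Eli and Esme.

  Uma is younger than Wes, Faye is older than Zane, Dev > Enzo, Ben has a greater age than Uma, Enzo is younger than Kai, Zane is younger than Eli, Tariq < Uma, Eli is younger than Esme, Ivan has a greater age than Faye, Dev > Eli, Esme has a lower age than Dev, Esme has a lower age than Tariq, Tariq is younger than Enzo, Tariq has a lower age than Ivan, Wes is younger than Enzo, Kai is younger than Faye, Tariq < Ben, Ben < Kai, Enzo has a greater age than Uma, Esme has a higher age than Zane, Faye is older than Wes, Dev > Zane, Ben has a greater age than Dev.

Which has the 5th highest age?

Dev

Chaining the given pairs: Zane < Eli < Esme < Tariq < Uma < Wes < Enzo < Dev < Ben < Kai < Faye < Ivan.
Counting 5 from the largest end gives Dev.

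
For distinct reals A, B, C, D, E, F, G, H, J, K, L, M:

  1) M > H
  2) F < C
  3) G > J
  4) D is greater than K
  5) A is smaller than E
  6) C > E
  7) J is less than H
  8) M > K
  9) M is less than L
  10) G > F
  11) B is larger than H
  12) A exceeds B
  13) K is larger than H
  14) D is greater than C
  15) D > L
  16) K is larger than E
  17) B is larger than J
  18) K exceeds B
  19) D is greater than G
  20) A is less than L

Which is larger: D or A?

A < E and E < K give A < K.
Then K < M extends the chain to M.
Then M < L extends the chain to L.
With L < D: A < E < K < M < L < D.
So A < D; D is the larger of the two.

D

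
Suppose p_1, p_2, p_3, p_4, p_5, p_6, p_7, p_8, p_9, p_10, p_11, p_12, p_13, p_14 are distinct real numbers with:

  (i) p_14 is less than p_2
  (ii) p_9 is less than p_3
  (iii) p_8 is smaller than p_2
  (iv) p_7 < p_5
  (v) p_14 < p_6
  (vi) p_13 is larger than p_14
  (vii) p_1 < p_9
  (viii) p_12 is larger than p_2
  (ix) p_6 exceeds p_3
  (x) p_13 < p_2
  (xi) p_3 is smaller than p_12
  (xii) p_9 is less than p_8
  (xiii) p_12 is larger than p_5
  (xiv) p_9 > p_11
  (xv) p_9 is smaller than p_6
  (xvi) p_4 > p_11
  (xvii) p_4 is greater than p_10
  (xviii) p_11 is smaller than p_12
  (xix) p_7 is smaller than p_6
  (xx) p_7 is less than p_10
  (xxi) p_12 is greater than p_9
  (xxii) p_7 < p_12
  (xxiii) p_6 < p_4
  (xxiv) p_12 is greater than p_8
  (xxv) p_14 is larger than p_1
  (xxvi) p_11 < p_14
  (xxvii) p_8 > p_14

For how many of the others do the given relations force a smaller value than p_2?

The elements the relations force below p_2 are p_1, p_11, p_9, p_14, p_8, p_13 — no chain reaches any other.
That is 6.

6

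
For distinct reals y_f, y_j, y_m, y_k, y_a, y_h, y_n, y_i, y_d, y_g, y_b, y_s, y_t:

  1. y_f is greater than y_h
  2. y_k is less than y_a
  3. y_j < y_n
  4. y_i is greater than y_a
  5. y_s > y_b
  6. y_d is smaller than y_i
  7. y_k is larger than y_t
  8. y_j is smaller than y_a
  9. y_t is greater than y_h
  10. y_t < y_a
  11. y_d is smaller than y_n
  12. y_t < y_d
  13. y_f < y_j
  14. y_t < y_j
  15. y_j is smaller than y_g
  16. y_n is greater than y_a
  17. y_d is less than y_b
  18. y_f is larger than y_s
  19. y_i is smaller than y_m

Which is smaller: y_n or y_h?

y_h

y_h < y_t and y_t < y_d give y_h < y_d.
With y_d < y_b: y_h < y_t < y_d < y_b.
With y_b < y_s: y_h < y_t < y_d < y_b < y_s.
Then y_s < y_f extends the chain to y_f.
With y_f < y_j: y_h < y_t < y_d < y_b < y_s < y_f < y_j.
With y_j < y_a: y_h < y_t < y_d < y_b < y_s < y_f < y_j < y_a.
With y_a < y_n: y_h < y_t < y_d < y_b < y_s < y_f < y_j < y_a < y_n.
So y_h < y_n; y_h is the smaller of the two.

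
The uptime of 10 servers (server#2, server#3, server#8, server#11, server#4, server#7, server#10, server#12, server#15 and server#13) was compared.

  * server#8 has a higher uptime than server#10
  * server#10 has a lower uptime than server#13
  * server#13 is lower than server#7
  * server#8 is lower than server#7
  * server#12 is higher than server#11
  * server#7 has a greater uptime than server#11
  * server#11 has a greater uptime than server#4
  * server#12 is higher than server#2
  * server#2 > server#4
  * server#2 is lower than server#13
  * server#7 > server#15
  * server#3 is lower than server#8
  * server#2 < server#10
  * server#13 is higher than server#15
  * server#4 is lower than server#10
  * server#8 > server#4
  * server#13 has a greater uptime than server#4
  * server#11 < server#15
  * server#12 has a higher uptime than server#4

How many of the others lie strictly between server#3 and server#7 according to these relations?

The relations place server#3 below server#7. An element lies strictly between them when it is forced above server#3 and also forced below server#7.
Above server#3: {server#8}. Below server#7: {server#4, server#11, server#2, server#10, server#15, server#8, server#13}.
Intersection: {server#8} — 1.

1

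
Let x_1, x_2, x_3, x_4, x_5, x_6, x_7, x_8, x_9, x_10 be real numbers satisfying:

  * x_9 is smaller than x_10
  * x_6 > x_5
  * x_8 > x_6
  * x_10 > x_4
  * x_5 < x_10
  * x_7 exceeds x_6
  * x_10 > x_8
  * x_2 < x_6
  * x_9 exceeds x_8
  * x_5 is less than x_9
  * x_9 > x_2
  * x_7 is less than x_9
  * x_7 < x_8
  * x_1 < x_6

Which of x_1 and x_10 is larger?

x_10

x_1 < x_6 < x_7 < x_8 < x_9 < x_10, by transitivity through x_6, x_7, x_8, x_9.
So x_1 < x_10; x_10 is the larger of the two.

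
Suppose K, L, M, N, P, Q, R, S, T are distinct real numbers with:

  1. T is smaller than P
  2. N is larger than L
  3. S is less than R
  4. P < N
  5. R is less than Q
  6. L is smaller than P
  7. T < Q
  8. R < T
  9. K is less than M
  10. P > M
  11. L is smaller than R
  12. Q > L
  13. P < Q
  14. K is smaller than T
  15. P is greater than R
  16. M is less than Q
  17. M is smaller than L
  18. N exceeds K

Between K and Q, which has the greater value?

Q

K < M < L < R < T < P < Q, by transitivity through M, L, R, T, P.
So K < Q; Q is the larger of the two.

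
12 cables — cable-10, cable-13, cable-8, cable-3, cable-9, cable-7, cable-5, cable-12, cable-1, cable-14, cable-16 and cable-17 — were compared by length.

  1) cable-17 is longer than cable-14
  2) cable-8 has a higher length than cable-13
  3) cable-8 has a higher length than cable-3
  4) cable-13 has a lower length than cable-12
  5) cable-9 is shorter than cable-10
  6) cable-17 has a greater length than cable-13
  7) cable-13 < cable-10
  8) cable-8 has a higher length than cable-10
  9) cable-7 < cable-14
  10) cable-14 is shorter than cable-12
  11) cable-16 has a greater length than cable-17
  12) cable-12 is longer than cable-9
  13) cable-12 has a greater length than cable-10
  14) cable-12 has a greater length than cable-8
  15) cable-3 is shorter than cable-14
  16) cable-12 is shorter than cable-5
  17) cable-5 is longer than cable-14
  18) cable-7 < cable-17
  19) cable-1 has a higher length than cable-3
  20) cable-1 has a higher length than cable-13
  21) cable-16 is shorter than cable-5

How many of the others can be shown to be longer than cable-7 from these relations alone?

5

The elements the relations force above cable-7 are cable-14, cable-17, cable-16, cable-12, cable-5 — no chain reaches any other.
That is 5.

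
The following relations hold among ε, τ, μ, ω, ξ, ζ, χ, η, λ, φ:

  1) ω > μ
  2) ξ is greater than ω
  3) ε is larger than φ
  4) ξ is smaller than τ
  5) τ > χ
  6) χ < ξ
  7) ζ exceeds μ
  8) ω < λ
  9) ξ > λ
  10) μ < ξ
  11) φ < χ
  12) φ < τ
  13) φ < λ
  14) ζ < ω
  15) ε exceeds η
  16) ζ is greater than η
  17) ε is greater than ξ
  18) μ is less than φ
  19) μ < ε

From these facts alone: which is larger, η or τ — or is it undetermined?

η < ζ < ω < λ < ξ < τ, by transitivity through ζ, ω, λ, ξ.
So τ is larger.

τ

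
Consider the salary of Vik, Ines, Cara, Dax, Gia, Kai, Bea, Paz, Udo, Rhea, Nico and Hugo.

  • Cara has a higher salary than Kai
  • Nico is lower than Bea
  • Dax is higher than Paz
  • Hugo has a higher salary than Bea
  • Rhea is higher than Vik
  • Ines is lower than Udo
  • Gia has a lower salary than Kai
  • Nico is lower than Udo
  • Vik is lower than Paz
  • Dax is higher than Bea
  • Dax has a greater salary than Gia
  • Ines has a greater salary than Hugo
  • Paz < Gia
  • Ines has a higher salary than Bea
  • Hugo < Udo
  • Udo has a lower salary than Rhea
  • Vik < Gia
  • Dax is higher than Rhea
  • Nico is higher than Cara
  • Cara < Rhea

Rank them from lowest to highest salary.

Vik < Paz < Gia < Kai < Cara < Nico < Bea < Hugo < Ines < Udo < Rhea < Dax

Nothing is placed below Vik, so it is least; from there Vik < Paz; Paz < Gia; Gia < Kai; Kai < Cara; Cara < Nico; Nico < Bea; Bea < Hugo; Hugo < Ines; Ines < Udo; Udo < Rhea; Rhea < Dax, each given directly.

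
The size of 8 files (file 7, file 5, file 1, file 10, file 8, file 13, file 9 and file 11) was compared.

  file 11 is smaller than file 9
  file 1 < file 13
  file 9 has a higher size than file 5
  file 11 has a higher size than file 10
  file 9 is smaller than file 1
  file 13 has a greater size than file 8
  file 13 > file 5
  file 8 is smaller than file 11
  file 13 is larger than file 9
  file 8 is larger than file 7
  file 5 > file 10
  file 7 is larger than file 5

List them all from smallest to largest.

The consecutive links are each given: file 10 < file 5; file 5 < file 7; file 7 < file 8; file 8 < file 11; file 11 < file 9; file 9 < file 1; file 1 < file 13.

file 10 < file 5 < file 7 < file 8 < file 11 < file 9 < file 1 < file 13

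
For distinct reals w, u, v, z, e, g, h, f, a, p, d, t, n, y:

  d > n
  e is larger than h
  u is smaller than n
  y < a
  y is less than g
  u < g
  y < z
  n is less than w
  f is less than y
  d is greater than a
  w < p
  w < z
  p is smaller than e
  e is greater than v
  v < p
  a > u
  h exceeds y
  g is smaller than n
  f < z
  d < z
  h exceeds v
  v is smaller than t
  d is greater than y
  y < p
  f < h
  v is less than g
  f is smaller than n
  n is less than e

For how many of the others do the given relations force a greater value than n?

Directly above n: w, d, e.
One step further: p, z (5 so far).
Nothing else is reachable above n; 5 in all.

5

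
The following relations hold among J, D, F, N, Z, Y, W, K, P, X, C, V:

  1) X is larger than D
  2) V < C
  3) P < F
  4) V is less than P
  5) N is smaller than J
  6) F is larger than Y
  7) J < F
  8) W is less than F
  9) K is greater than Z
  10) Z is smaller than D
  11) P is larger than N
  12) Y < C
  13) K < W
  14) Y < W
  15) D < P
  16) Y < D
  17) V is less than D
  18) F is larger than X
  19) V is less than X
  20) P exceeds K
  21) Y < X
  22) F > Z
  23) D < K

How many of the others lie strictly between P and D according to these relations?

Chaining upward from D reaches: X, K, W, F.
Chaining downward from P reaches: Y, Z, V, N, K.
Strictly between D and P are those in both lists: K — 1 element.

1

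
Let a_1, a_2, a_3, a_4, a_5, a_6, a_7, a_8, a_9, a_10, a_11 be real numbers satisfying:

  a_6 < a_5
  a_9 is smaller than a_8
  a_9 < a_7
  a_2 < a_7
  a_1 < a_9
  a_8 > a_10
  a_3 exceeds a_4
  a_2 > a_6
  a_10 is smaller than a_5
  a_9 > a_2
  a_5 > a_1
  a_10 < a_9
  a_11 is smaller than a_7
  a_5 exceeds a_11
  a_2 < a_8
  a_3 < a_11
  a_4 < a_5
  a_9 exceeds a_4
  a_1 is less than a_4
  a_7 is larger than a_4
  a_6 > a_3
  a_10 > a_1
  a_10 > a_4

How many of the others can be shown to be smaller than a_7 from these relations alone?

From a_7 the given relations immediately reach a_4, a_11, a_2, a_9.
From those, a_1, a_3, a_6, a_10 — 8 in total.
No other element is forced below a_7 by the given relations, so the count is 8.

8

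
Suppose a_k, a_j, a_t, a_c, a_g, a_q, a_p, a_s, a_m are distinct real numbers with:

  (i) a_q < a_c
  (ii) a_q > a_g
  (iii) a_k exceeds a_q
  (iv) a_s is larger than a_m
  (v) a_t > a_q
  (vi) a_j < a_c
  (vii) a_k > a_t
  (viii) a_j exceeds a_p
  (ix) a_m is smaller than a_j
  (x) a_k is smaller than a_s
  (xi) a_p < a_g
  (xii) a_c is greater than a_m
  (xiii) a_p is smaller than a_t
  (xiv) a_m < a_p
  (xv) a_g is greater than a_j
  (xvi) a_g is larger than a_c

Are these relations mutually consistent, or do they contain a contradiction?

We have a_q < a_c stated directly, yet also a_c < a_g < a_q by chaining the others — so a_c < a_q. Contradiction.

inconsistent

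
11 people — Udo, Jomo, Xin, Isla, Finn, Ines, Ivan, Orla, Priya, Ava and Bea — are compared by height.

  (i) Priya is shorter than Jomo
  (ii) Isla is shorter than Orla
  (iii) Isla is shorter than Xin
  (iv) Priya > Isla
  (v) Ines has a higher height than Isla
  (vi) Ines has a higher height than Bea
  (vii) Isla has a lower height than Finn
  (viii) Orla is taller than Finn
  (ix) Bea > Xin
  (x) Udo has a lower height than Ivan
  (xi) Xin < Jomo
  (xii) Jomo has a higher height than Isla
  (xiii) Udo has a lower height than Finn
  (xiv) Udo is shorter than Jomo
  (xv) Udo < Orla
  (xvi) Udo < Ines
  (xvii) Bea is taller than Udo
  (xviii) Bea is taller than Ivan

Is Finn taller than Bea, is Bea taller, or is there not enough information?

Following every chain through Finn: above Finn we get Orla; below Finn we get Isla, Udo.
Bea is not reached, and no chain runs the other way from Bea to Finn.
So the given relations leave the order of Finn and Bea undetermined.

undetermined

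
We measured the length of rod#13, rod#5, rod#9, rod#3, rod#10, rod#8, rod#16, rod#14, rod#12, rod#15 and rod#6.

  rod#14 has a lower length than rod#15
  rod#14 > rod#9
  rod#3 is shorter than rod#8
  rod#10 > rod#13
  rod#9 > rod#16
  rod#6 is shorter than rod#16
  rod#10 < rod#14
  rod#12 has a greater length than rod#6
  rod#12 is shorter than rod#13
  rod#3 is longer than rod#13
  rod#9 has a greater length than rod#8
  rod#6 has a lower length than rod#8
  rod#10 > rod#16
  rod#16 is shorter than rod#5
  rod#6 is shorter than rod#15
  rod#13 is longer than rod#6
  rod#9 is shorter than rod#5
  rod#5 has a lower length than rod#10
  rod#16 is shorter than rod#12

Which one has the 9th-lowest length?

rod#10

Piecing the relations together gives one ordering: rod#6 < rod#16 < rod#12 < rod#13 < rod#3 < rod#8 < rod#9 < rod#5 < rod#10 < rod#14 < rod#15.
Counting 9 from the smallest end gives rod#10.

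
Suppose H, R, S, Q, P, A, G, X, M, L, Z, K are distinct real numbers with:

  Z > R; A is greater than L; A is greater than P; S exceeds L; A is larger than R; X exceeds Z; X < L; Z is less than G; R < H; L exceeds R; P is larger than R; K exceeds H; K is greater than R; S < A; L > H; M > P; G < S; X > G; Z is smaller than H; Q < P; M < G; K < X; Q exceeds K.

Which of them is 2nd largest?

Chaining the given pairs: R < Z < H < K < Q < P < M < G < X < L < S < A.
Counting 2 from the largest end gives S.

S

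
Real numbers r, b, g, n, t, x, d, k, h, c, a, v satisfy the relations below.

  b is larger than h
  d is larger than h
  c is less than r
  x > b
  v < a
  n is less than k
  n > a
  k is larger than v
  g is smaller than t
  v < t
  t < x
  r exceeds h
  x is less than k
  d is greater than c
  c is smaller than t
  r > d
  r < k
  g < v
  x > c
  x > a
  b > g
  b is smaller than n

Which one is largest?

c is not greatest since c < t; h is not greatest since h < d; g is not greatest since g < t; v is not greatest since v < a; b is not greatest since b < n; a is not greatest since a < x; d is not greatest since d < r; r is not greatest since r < k; t is not greatest since t < x; n is not greatest since n < k; x is not greatest since x < k.
Only k has nothing above it, so k is the largest.

k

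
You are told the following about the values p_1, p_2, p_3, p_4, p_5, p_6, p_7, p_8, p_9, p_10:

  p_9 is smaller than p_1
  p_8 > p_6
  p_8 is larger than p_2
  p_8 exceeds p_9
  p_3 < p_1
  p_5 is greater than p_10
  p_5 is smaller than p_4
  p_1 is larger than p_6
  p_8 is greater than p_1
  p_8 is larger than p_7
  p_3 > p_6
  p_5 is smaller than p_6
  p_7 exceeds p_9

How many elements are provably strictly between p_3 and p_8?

1

Chaining upward from p_3 reaches: p_1.
Chaining downward from p_8 reaches: p_9, p_10, p_5, p_2, p_6, p_1, p_7.
Strictly between p_3 and p_8 are those in both lists: p_1 — 1 element.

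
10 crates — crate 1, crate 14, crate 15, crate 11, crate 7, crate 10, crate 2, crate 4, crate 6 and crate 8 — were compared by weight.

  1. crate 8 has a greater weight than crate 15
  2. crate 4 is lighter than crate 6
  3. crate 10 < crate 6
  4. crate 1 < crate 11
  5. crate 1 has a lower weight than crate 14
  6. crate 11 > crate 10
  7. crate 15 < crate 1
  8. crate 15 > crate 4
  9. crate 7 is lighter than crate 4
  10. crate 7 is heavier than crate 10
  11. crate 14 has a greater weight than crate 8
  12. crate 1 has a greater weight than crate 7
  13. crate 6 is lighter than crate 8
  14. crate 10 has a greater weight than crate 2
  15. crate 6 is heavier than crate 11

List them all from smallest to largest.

The consecutive links are each given: crate 2 < crate 10; crate 10 < crate 7; crate 7 < crate 4; crate 4 < crate 15; crate 15 < crate 1; crate 1 < crate 11; crate 11 < crate 6; crate 6 < crate 8; crate 8 < crate 14.

crate 2 < crate 10 < crate 7 < crate 4 < crate 15 < crate 1 < crate 11 < crate 6 < crate 8 < crate 14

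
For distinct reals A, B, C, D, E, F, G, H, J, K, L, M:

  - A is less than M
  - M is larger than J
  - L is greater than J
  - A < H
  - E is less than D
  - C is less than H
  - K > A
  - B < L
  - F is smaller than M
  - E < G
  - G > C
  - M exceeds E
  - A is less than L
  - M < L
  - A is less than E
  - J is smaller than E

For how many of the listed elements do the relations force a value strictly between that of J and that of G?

1

The relations place J below G. An element lies strictly between them when it is forced above J and also forced below G.
Above J: {E, M, L, D}. Below G: {A, C, E}.
Intersection: {E} — 1.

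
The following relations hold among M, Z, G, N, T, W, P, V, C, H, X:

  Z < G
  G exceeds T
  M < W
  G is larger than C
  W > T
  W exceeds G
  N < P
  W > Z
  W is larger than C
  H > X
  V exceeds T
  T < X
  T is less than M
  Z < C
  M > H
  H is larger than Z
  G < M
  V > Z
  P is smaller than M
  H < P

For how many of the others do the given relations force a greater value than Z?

From Z the given relations immediately reach C, G, H, V, W.
From those, P, M — 7 in total.
No other element is forced above Z by the given relations, so the count is 7.

7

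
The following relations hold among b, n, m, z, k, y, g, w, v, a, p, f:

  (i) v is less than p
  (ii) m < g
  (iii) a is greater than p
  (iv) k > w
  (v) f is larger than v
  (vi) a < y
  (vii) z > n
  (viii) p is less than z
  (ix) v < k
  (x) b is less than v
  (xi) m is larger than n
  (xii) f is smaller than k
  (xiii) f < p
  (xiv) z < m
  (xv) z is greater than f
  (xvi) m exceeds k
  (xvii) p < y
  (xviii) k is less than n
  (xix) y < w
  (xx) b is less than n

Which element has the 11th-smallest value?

m

Piecing the relations together gives one ordering: b < v < f < p < a < y < w < k < n < z < m < g.
The 11th smallest is m.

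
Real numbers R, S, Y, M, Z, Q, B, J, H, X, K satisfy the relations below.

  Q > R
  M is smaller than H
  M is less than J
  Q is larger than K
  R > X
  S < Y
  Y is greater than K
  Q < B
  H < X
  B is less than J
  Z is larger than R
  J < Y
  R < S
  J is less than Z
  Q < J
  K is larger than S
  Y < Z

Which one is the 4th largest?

B

The consecutive relations fix a unique order: M < H < X < R < S < K < Q < B < J < Y < Z.
The 4th largest is B.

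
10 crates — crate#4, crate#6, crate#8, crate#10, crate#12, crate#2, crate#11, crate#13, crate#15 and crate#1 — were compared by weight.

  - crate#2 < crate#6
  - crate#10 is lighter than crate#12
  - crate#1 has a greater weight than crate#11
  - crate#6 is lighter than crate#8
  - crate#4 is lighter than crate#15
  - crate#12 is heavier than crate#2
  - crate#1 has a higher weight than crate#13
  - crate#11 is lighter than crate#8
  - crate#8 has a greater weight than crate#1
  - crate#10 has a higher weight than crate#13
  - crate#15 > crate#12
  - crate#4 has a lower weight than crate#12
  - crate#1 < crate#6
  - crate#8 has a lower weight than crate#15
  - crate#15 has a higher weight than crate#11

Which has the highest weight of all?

crate#15

crate#11 is not greatest since crate#11 < crate#1; crate#4 is not greatest since crate#4 < crate#15; crate#13 is not greatest since crate#13 < crate#10; crate#1 is not greatest since crate#1 < crate#8; crate#10 is not greatest since crate#10 < crate#12; crate#2 is not greatest since crate#2 < crate#12; crate#6 is not greatest since crate#6 < crate#8; crate#12 is not greatest since crate#12 < crate#15; crate#8 is not greatest since crate#8 < crate#15.
Only crate#15 has nothing above it, so crate#15 is the highest weight.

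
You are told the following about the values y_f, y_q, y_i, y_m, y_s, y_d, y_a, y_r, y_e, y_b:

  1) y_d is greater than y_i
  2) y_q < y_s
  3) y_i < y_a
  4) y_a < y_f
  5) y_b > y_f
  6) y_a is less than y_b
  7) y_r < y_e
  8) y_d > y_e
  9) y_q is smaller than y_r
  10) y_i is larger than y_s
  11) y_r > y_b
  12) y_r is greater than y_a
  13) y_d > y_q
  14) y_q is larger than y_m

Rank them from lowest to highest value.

y_m < y_q < y_s < y_i < y_a < y_f < y_b < y_r < y_e < y_d

Each adjacent pair is fixed by a given relation: y_m < y_q; y_q < y_s; y_s < y_i; y_i < y_a; y_a < y_f; y_f < y_b; y_b < y_r; y_r < y_e; y_e < y_d. Chaining them end to end gives the full order.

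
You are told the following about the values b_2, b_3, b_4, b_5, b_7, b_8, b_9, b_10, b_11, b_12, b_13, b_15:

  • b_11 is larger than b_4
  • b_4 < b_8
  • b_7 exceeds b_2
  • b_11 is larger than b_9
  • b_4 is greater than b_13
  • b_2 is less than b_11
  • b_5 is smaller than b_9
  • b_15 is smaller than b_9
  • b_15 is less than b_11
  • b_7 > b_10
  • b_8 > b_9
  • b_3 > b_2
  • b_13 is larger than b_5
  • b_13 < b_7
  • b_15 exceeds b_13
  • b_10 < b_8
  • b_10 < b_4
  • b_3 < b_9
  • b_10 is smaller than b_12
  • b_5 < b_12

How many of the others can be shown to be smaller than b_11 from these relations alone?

8

Directly below b_11: b_2, b_15, b_9, b_4.
One step further: b_5, b_10, b_13, b_3 (8 so far).
Nothing else is reachable below b_11; 8 in all.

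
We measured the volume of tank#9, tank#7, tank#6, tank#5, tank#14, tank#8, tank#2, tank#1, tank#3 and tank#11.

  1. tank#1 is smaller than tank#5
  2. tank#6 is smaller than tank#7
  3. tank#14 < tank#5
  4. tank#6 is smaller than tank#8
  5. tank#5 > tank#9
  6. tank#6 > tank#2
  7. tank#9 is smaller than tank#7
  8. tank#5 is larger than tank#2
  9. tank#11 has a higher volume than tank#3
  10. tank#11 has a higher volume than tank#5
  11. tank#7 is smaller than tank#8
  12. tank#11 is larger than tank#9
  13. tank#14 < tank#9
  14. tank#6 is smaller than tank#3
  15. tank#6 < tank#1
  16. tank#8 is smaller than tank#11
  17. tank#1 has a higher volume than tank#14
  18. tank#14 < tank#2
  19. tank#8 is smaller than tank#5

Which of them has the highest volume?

tank#14 is not greatest since tank#14 < tank#2; tank#2 is not greatest since tank#2 < tank#6; tank#6 is not greatest since tank#6 < tank#7; tank#9 is not greatest since tank#9 < tank#5; tank#1 is not greatest since tank#1 < tank#5; tank#7 is not greatest since tank#7 < tank#8; tank#8 is not greatest since tank#8 < tank#5; tank#5 is not greatest since tank#5 < tank#11; tank#3 is not greatest since tank#3 < tank#11.
Only tank#11 has nothing above it, so tank#11 is the highest volume.

tank#11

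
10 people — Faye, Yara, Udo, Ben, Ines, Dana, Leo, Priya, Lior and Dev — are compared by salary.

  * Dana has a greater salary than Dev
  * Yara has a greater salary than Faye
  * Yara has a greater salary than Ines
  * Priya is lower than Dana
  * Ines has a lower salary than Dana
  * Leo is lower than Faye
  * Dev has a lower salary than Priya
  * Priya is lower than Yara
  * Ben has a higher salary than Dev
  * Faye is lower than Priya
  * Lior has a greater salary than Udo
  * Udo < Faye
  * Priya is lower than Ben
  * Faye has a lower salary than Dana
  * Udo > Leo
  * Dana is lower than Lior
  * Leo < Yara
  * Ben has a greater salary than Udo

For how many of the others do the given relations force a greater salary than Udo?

6

Directly above Udo: Faye, Ben, Lior.
One step further: Priya, Dana, Yara (6 so far).
No other element is forced above Udo by the given relations, so the count is 6.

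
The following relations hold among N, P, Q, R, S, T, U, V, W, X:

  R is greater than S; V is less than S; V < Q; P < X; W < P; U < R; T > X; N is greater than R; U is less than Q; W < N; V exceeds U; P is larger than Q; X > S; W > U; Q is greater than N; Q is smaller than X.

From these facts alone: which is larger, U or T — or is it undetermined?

The relevant relations are U < V; V < S; S < R; R < N; N < Q; Q < P; P < X; X < T.
Chaining these gives U < V < S < R < N < Q < P < X < T.
So T is larger.

T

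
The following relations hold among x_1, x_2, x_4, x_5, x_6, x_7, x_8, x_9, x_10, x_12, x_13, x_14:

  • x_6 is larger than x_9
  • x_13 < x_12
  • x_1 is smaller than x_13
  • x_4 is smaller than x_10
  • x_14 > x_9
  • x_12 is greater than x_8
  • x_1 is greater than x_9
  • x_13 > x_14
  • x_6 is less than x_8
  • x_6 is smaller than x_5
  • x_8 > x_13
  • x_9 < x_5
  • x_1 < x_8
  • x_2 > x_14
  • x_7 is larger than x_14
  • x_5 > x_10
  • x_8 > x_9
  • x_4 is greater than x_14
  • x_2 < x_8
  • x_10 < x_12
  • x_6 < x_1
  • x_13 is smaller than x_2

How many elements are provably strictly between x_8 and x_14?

The relations place x_14 below x_8. An element lies strictly between them when it is forced above x_14 and also forced below x_8.
Above x_14: {x_4, x_7, x_10, x_13, x_2, x_12, x_5}. Below x_8: {x_9, x_6, x_1, x_13, x_2}.
Intersection: {x_13, x_2} — 2.

2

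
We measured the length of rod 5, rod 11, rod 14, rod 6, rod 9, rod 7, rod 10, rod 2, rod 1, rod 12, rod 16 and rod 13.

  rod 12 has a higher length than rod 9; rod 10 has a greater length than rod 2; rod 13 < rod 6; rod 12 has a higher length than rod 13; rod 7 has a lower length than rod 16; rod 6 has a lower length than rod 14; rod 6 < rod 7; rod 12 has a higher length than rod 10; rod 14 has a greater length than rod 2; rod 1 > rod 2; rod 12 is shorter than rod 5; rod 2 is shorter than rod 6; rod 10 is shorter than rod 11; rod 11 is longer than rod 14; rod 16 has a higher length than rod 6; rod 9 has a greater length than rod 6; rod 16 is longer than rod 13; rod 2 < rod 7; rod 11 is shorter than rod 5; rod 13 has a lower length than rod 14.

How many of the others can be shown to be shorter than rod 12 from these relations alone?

5

Directly below rod 12: rod 13, rod 10, rod 9.
One step further: rod 2, rod 6 (5 so far).
No other element is forced below rod 12 by the given relations, so the count is 5.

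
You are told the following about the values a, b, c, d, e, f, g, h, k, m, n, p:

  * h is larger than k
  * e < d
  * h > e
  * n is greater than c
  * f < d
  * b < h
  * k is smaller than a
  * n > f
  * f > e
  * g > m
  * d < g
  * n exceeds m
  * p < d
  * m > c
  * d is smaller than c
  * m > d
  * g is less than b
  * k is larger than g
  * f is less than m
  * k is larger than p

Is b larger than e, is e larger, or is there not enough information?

b

e < f < d < c < m < g < b, by transitivity through f, d, c, m, g.
So b is larger.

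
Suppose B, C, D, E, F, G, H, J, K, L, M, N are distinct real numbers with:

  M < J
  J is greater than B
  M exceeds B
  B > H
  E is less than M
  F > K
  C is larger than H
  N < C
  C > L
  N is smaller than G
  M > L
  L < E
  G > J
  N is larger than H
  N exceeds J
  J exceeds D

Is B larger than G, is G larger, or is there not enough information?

B < M < J < N < G, by transitivity through M, J, N.
So G is larger.

G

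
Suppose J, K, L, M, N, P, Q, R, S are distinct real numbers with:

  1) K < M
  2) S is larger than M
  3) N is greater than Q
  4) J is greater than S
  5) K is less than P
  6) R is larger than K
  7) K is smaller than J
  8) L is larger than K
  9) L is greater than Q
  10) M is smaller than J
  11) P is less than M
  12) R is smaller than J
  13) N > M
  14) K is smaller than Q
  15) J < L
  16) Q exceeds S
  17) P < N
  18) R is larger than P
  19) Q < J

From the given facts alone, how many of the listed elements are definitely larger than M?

The elements the relations force above M are S, Q, J, L, N — no chain reaches any other.
That is 5.

5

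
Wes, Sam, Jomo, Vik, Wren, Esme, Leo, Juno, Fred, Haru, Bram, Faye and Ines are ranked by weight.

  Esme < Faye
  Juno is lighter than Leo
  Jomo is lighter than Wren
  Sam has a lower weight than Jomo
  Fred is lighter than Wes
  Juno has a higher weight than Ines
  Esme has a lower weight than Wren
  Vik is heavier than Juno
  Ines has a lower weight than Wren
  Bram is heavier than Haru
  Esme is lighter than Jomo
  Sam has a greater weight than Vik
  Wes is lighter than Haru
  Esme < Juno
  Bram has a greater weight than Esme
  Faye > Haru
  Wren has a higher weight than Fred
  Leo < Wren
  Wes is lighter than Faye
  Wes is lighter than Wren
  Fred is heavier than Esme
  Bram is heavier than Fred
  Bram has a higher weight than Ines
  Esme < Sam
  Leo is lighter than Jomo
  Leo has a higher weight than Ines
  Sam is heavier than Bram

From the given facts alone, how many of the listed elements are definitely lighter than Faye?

From Faye the given relations immediately reach Esme, Wes, Haru.
From those, Fred — 4 in total.
Nothing else is reachable below Faye; 4 in all.

4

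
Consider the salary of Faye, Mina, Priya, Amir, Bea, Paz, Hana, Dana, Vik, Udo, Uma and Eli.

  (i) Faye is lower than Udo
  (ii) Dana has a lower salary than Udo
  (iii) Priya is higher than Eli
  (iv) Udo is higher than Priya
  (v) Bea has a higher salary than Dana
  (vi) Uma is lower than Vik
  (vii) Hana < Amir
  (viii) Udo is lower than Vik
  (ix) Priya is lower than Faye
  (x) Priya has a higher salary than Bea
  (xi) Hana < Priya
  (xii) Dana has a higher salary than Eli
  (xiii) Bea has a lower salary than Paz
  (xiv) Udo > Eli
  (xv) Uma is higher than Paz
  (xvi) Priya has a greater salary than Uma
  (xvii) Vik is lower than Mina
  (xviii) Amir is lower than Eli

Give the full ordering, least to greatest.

Hana < Amir < Eli < Dana < Bea < Paz < Uma < Priya < Faye < Udo < Vik < Mina

The consecutive links are each given: Hana < Amir; Amir < Eli; Eli < Dana; Dana < Bea; Bea < Paz; Paz < Uma; Uma < Priya; Priya < Faye; Faye < Udo; Udo < Vik; Vik < Mina.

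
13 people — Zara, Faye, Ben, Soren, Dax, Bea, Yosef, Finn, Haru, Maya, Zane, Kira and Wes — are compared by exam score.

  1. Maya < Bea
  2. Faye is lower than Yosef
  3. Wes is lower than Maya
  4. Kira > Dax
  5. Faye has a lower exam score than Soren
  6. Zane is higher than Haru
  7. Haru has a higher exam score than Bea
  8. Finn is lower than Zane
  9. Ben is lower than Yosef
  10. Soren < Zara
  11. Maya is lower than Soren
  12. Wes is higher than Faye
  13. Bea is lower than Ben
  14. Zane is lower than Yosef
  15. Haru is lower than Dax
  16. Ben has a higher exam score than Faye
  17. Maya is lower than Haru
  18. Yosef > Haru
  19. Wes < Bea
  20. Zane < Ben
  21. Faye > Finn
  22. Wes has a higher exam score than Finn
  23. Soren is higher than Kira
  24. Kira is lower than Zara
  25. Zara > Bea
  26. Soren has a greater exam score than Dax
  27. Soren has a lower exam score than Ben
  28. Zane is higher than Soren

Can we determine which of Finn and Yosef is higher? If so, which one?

Finn < Faye and Faye < Wes give Finn < Wes.
Then Wes < Bea extends the chain to Bea.
Then Bea < Haru extends the chain to Haru.
Then Haru < Dax extends the chain to Dax.
Then Dax < Kira extends the chain to Kira.
With Kira < Soren: Finn < Faye < Wes < Bea < Haru < Dax < Kira < Soren.
Then Soren < Zane extends the chain to Zane.
With Zane < Ben: Finn < Faye < Wes < Bea < Haru < Dax < Kira < Soren < Zane < Ben.
With Ben < Yosef: Finn < Faye < Wes < Bea < Haru < Dax < Kira < Soren < Zane < Ben < Yosef.
So Yosef is higher.

Yosef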